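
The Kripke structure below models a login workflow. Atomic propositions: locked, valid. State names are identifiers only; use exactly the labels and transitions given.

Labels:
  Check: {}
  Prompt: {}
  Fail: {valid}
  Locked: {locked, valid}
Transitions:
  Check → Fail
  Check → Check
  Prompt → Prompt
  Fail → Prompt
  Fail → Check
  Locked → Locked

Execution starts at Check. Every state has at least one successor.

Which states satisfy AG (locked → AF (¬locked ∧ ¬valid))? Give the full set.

States satisfying locked → AF (¬locked ∧ ¬valid): {Check, Prompt, Fail}.
States satisfying AG (locked → AF (¬locked ∧ ¬valid)): {Check, Prompt, Fail}.

{Check, Prompt, Fail}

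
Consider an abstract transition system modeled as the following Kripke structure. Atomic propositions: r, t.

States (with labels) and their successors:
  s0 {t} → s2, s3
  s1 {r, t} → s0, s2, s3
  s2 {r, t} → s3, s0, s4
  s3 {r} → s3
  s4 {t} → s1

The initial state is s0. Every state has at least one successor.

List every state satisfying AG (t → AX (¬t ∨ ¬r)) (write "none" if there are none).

States satisfying t → AX (¬t ∨ ¬r): {s2, s3}.
States satisfying AG (t → AX (¬t ∨ ¬r)): {s3}.

{s3}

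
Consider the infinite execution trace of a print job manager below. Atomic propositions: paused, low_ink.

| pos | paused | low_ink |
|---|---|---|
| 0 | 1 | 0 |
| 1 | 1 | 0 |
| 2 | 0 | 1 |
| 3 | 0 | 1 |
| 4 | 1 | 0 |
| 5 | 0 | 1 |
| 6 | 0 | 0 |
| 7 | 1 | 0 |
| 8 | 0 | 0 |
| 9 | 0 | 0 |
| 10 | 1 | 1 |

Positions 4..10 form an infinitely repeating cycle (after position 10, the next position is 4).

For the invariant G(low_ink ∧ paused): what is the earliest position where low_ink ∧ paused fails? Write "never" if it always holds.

At position 0 the labels are {paused}, so low_ink ∧ paused is false there. This is the first violation.

0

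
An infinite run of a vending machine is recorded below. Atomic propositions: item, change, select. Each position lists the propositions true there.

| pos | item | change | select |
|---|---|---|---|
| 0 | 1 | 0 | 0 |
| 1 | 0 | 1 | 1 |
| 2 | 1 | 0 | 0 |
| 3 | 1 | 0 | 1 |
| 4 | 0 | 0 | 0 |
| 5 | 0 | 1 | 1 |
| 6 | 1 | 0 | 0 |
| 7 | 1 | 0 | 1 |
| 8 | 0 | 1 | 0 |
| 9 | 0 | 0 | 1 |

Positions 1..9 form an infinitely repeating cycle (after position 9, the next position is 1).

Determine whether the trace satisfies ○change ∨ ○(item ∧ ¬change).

Satisfied

The position after 0 is 1; change is true there.
The position after 0 is 1; item ∧ ¬change is false there.
At position 0: ○change is true; ○(item ∧ ¬change) is false; so ○change ∨ ○(item ∧ ¬change) is true.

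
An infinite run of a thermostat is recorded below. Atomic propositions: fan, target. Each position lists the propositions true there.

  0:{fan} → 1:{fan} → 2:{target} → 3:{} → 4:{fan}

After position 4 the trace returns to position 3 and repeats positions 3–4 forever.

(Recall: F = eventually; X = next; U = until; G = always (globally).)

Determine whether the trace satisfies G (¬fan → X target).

¬fan → X target must hold at every position from 0 onward. It fails at position 2, so G (¬fan → X target) is false.
Positions where ¬fan holds: 2, 3.
Check X target at each: 2→fails, 3→fails.

Does not hold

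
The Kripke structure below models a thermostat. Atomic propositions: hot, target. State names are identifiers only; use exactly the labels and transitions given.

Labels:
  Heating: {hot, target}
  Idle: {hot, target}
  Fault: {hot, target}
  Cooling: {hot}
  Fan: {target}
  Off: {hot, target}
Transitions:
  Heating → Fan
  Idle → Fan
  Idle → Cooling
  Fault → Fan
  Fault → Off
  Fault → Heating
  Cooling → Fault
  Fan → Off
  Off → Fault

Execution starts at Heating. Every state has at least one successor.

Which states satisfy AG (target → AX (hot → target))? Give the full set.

{Heating, Fault, Cooling, Fan, Off}

States satisfying target → AX (hot → target): {Heating, Fault, Cooling, Fan, Off}.
States satisfying AG (target → AX (hot → target)): {Heating, Fault, Cooling, Fan, Off}.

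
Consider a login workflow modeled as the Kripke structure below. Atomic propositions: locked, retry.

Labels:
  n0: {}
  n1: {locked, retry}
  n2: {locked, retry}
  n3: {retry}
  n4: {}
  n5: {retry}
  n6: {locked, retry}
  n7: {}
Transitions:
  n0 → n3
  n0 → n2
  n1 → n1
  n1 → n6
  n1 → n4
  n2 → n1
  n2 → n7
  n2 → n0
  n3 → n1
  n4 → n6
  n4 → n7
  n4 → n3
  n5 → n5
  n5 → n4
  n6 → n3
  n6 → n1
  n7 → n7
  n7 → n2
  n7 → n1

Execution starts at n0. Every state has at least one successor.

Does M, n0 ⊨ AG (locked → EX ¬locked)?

States satisfying locked → EX ¬locked: {n0, n1, n2, n3, n4, n5, n6, n7}.
States satisfying AG (locked → EX ¬locked): {n0, n1, n2, n3, n4, n5, n6, n7}.
Every state reachable from n0 satisfies locked → EX ¬locked.
n0 ∈ Sat(AG (locked → EX ¬locked)).

Holds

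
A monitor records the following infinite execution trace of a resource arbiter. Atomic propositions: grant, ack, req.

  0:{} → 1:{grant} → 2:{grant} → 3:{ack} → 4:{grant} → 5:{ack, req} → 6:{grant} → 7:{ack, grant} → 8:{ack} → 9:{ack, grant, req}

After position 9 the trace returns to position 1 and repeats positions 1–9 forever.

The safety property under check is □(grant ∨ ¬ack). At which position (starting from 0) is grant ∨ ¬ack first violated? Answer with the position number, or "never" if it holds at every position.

3

Check grant ∨ ¬ack at each position in order: 0 ✓, 1 ✓, 2 ✓.
At position 3 the labels are {ack}, so grant ∨ ¬ack is false there. This is the first violation.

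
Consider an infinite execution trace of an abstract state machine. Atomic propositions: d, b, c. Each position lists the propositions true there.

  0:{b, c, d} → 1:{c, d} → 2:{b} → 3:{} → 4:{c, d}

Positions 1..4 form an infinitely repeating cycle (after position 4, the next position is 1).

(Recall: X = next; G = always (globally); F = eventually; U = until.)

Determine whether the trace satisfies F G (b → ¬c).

Yes

G (b → ¬c) holds at position 1, which is reachable from 0, so F G (b → ¬c) holds.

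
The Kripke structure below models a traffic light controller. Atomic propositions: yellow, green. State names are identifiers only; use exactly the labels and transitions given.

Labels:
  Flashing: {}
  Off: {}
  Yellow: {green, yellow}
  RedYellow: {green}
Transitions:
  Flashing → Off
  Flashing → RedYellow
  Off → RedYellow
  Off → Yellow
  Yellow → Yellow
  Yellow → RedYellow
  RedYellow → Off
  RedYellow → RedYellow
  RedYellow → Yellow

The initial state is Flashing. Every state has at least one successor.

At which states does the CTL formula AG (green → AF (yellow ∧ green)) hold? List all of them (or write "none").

none

States satisfying green → AF (yellow ∧ green): {Flashing, Off, Yellow}.
States satisfying AG (green → AF (yellow ∧ green)): ∅.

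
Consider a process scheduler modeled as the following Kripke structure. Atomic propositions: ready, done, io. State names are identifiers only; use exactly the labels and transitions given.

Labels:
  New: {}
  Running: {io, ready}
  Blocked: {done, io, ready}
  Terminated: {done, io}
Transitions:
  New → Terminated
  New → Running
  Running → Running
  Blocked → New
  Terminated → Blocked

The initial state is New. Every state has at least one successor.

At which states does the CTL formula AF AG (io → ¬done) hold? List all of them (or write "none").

States satisfying AG (io → ¬done): {Running}.
States satisfying AF AG (io → ¬done): {Running}.

{Running}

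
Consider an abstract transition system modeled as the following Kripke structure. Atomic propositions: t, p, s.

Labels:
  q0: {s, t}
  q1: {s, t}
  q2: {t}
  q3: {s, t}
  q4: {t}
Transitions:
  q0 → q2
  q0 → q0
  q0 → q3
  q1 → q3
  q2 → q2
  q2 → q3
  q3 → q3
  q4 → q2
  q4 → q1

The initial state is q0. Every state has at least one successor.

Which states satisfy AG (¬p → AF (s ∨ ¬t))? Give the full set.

{q1, q3}

States satisfying ¬p → AF (s ∨ ¬t): {q0, q1, q3}.
States satisfying AG (¬p → AF (s ∨ ¬t)): {q1, q3}.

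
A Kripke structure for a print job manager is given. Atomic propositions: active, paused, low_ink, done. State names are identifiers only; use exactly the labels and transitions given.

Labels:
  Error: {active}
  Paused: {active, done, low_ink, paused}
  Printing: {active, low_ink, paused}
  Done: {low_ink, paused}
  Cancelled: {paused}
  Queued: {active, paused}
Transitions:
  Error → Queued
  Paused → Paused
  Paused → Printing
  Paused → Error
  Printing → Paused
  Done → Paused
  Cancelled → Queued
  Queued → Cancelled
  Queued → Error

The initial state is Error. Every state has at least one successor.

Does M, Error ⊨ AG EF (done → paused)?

Holds

States satisfying EF (done → paused): {Error, Paused, Printing, Done, Cancelled, Queued}.
States satisfying AG EF (done → paused): {Error, Paused, Printing, Done, Cancelled, Queued}.
Every state reachable from Error satisfies EF (done → paused).
Error ∈ Sat(AG EF (done → paused)).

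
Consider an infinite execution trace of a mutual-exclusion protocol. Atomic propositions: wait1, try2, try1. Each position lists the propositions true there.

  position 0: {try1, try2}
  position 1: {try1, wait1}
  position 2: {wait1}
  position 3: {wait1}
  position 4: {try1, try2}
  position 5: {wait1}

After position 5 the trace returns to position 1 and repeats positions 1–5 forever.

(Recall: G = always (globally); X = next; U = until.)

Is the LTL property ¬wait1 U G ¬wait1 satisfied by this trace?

No

Walking from position 0: at position 1, G ¬wait1 has not yet held and ¬wait1 fails, so ¬wait1 U G ¬wait1 is false.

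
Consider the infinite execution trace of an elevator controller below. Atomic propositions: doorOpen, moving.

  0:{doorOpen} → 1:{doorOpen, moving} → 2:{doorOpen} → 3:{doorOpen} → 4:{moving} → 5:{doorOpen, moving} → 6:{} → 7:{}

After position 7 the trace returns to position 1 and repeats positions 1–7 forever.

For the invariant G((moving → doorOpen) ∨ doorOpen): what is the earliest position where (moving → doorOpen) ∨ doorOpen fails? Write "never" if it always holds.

4

Check (moving → doorOpen) ∨ doorOpen at each position in order: 0 ✓, 1 ✓, 2 ✓, 3 ✓.
At position 4 the labels are {moving}, so (moving → doorOpen) ∨ doorOpen is false there. This is the first violation.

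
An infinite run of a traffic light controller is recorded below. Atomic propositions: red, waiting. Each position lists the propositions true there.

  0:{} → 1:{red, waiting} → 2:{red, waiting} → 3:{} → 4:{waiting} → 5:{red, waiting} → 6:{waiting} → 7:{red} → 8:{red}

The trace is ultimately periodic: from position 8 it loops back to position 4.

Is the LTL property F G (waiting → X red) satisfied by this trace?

G (waiting → X red) is false at every position 0..8, so it never becomes true and F G (waiting → X red) fails.

Violated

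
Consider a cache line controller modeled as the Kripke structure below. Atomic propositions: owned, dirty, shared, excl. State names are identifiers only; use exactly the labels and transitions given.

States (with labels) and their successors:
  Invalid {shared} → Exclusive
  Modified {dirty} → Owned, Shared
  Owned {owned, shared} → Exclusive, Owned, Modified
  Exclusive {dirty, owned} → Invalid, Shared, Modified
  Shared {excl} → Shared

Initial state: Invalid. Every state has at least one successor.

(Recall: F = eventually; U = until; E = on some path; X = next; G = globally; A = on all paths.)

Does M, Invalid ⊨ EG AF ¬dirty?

Satisfied

States satisfying AF ¬dirty: {Invalid, Modified, Owned, Exclusive, Shared}.
States satisfying EG AF ¬dirty: {Invalid, Modified, Owned, Exclusive, Shared}.
Invalid ∈ Sat(EG AF ¬dirty).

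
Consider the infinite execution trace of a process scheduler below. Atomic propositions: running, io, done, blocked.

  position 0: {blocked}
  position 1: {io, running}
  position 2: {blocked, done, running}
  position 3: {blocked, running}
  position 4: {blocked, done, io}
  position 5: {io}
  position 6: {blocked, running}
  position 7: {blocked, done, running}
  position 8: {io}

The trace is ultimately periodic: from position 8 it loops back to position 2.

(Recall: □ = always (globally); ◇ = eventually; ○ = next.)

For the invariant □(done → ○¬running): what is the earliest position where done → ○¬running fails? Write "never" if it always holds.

2

Check done → ○¬running at each position in order: 0 ✓, 1 ✓.
At position 2 the labels are {blocked, done, running} and the next position 3 has {blocked, running}, so done → ○¬running is false there. This is the first violation.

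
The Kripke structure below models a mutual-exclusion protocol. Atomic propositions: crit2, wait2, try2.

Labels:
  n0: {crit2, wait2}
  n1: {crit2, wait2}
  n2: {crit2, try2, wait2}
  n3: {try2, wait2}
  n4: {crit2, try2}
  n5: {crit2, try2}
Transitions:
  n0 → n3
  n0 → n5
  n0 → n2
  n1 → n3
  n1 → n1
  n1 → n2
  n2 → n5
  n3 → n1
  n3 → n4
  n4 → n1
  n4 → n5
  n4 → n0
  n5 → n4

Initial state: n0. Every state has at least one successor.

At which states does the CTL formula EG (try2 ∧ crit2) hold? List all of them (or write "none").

States satisfying try2 ∧ crit2: {n2, n4, n5}.
States satisfying EG (try2 ∧ crit2): {n2, n4, n5}.

{n2, n4, n5}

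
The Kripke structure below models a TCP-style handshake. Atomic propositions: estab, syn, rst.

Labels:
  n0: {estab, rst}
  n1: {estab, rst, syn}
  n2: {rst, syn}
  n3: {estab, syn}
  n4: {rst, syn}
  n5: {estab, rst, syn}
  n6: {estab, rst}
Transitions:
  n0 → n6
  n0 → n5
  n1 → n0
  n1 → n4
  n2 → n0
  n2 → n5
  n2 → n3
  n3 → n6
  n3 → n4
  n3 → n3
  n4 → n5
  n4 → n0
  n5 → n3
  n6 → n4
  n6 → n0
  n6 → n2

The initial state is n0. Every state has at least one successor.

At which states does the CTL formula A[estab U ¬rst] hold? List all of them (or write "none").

States satisfying estab: {n0, n1, n3, n5, n6}.
States satisfying ¬rst: {n3}.
States satisfying A[estab U ¬rst]: {n3, n5}.

{n3, n5}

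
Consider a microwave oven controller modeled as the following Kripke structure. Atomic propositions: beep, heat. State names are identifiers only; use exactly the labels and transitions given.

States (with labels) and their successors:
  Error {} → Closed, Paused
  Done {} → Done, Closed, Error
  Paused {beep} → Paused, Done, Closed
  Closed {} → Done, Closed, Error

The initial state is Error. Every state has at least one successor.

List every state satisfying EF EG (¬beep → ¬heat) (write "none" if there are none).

{Error, Done, Paused, Closed}

States satisfying EG (¬beep → ¬heat): {Error, Done, Paused, Closed}.
States satisfying EF EG (¬beep → ¬heat): {Error, Done, Paused, Closed}.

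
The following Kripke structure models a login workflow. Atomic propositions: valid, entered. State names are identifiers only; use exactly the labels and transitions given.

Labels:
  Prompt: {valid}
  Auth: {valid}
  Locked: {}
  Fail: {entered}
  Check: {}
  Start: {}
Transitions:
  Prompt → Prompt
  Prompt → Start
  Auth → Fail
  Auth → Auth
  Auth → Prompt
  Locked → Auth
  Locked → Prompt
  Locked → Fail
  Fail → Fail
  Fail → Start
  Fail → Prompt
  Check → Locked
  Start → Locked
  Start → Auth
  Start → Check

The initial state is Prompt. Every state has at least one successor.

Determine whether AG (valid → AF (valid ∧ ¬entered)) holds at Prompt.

States satisfying valid → AF (valid ∧ ¬entered): {Prompt, Auth, Locked, Fail, Check, Start}.
States satisfying AG (valid → AF (valid ∧ ¬entered)): {Prompt, Auth, Locked, Fail, Check, Start}.
Every state reachable from Prompt satisfies valid → AF (valid ∧ ¬entered).
Prompt ∈ Sat(AG (valid → AF (valid ∧ ¬entered))).

Yes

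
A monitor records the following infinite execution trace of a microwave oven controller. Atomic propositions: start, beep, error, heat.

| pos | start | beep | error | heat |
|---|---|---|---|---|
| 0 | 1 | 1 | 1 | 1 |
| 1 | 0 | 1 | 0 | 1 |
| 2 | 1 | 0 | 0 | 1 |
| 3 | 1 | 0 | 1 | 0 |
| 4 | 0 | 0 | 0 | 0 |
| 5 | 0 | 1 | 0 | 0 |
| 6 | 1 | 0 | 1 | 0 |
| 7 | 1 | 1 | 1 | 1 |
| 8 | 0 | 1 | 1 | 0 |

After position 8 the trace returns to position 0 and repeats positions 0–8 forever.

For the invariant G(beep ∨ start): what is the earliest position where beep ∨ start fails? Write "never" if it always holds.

Check beep ∨ start at each position in order: 0 ✓, 1 ✓, 2 ✓, 3 ✓.
At position 4 the labels are {}, so beep ∨ start is false there. This is the first violation.

4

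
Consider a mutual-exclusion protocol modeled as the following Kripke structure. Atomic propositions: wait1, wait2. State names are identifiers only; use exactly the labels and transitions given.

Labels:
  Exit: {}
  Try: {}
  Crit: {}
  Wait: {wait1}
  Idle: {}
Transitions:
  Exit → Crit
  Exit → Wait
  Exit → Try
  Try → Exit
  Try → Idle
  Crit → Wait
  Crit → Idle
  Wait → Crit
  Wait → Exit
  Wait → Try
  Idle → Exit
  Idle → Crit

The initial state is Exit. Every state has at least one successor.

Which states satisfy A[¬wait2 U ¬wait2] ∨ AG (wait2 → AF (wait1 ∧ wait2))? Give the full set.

States satisfying ¬wait2: {Exit, Try, Crit, Wait, Idle}.
States satisfying A[¬wait2 U ¬wait2]: {Exit, Try, Crit, Wait, Idle}.
States satisfying wait2 → AF (wait1 ∧ wait2): {Exit, Try, Crit, Wait, Idle}.
States satisfying AG (wait2 → AF (wait1 ∧ wait2)): {Exit, Try, Crit, Wait, Idle}.
States satisfying A[¬wait2 U ¬wait2] ∨ AG (wait2 → AF (wait1 ∧ wait2)): {Exit, Try, Crit, Wait, Idle}.

{Exit, Try, Crit, Wait, Idle}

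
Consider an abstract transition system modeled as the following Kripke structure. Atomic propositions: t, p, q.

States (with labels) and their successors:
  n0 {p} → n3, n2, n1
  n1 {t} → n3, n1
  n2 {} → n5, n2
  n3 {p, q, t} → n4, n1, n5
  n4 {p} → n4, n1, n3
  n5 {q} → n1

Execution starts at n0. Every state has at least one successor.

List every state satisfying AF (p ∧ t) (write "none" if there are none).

States satisfying p ∧ t: {n3}.
States satisfying AF (p ∧ t): {n3}.

{n3}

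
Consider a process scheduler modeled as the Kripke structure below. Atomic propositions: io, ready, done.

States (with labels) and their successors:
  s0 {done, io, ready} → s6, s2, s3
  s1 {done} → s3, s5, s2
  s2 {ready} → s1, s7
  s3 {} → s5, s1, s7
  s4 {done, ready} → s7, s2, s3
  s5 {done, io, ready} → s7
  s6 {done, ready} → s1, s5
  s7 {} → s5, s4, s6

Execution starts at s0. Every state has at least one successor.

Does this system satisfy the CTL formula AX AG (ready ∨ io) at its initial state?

States satisfying AG (ready ∨ io): ∅.
States satisfying AX AG (ready ∨ io): ∅.
s0 ∉ Sat(AX AG (ready ∨ io)).

Violated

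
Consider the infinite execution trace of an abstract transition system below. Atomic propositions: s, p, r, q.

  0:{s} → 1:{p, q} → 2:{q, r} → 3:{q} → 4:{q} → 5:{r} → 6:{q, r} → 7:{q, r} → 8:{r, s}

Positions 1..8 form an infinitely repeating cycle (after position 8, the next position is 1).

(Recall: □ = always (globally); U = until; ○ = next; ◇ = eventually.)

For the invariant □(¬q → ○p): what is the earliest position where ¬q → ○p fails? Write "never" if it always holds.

Check ¬q → ○p at each position in order: 0 ✓, 1 ✓, 2 ✓, 3 ✓, 4 ✓.
At position 5 the labels are {r} and the next position 6 has {q, r}, so ¬q → ○p is false there. This is the first violation.

5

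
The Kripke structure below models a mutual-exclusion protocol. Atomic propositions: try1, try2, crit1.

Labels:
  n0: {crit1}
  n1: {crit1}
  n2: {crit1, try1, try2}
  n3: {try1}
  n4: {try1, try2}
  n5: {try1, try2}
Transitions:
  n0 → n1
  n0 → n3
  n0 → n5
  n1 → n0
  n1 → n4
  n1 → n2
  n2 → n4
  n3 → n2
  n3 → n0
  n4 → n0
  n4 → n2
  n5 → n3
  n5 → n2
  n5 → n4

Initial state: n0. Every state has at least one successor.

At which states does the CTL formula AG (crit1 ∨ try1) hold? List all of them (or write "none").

{n0, n1, n2, n3, n4, n5}

States satisfying crit1 ∨ try1: {n0, n1, n2, n3, n4, n5}.
States satisfying AG (crit1 ∨ try1): {n0, n1, n2, n3, n4, n5}.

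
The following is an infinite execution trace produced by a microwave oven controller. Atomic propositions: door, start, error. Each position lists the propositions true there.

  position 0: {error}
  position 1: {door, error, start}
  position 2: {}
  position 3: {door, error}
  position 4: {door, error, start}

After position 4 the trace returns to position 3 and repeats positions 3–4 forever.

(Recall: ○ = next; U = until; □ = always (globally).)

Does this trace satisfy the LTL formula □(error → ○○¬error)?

Does not hold

error → ○○¬error must hold at every position from 0 onward. It fails at position 1, so □(error → ○○¬error) is false.
Positions where error holds: 0, 1, 3, 4.
Check ○○¬error at each: 0→ok, 1→fails, 3→fails, 4→fails.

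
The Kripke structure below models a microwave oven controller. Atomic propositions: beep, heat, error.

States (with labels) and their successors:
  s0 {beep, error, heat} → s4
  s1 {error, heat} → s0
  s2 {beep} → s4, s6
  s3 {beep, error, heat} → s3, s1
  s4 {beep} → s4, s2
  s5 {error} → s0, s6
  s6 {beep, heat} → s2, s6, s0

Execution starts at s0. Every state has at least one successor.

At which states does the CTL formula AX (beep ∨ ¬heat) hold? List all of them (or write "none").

{s0, s1, s2, s4, s5, s6}

States satisfying beep ∨ ¬heat: {s0, s2, s3, s4, s5, s6}.
States satisfying AX (beep ∨ ¬heat): {s0, s1, s2, s4, s5, s6}.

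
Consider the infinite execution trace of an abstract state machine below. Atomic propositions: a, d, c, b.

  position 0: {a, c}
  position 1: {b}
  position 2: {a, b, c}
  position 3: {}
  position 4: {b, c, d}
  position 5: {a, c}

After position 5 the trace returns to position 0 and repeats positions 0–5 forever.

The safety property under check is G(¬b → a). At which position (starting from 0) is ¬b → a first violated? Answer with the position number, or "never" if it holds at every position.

3

Check ¬b → a at each position in order: 0 ✓, 1 ✓, 2 ✓.
At position 3 the labels are {}, so ¬b → a is false there. This is the first violation.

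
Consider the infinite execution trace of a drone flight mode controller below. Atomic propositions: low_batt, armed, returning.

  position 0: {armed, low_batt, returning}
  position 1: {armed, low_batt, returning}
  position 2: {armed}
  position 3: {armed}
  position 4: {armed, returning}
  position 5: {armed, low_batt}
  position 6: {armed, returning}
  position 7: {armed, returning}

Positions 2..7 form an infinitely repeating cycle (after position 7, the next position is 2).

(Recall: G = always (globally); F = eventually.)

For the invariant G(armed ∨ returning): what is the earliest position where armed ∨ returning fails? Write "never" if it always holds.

armed ∨ returning holds at every position 0..7, and those are all the positions the trace ever visits, so the invariant G(armed ∨ returning) is never violated.

never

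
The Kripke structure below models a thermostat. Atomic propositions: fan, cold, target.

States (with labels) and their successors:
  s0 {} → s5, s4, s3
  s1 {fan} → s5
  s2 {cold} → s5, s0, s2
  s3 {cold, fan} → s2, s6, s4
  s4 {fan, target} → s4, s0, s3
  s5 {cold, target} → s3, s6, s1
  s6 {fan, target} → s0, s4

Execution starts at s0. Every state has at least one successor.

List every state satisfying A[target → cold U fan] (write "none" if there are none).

States satisfying target → cold: {s0, s1, s2, s3, s5}.
States satisfying fan: {s1, s3, s4, s6}.
States satisfying A[target → cold U fan]: {s0, s1, s3, s4, s5, s6}.

{s0, s1, s3, s4, s5, s6}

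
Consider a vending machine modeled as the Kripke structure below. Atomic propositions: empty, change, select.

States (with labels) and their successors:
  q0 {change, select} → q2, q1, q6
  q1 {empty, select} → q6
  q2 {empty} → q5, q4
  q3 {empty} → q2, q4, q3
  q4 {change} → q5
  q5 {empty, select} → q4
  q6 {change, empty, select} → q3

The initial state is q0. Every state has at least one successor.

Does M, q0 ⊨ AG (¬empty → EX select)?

Satisfied

States satisfying ¬empty → EX select: {q0, q1, q2, q3, q4, q5, q6}.
States satisfying AG (¬empty → EX select): {q0, q1, q2, q3, q4, q5, q6}.
Every state reachable from q0 satisfies ¬empty → EX select.
q0 ∈ Sat(AG (¬empty → EX select)).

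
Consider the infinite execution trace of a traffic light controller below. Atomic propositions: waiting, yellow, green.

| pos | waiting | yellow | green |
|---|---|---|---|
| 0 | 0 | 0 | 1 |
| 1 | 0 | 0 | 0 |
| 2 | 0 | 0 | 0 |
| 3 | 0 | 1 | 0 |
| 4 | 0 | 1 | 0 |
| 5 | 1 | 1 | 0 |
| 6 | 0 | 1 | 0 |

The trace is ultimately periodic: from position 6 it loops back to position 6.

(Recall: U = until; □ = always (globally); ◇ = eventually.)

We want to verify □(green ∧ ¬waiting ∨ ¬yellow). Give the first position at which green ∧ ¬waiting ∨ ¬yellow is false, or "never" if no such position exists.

3

Check green ∧ ¬waiting ∨ ¬yellow at each position in order: 0 ✓, 1 ✓, 2 ✓.
At position 3 the labels are {yellow}, so green ∧ ¬waiting ∨ ¬yellow is false there. This is the first violation.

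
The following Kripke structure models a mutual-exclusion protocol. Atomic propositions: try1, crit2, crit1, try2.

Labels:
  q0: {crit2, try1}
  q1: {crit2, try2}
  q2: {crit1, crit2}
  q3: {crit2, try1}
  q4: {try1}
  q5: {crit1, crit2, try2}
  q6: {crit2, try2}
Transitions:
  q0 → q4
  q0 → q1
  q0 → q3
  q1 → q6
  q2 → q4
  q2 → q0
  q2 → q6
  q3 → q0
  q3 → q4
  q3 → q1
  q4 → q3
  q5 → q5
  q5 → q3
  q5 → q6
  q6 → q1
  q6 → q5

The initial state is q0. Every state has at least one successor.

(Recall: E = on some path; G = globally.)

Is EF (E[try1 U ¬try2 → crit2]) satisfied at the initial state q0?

Satisfied

States satisfying E[try1 U ¬try2 → crit2]: {q0, q1, q2, q3, q4, q5, q6}.
States satisfying EF (E[try1 U ¬try2 → crit2]): {q0, q1, q2, q3, q4, q5, q6}.
Some path from q0 reaches a state where E[try1 U ¬try2 → crit2] holds.
q0 ∈ Sat(EF (E[try1 U ¬try2 → crit2])).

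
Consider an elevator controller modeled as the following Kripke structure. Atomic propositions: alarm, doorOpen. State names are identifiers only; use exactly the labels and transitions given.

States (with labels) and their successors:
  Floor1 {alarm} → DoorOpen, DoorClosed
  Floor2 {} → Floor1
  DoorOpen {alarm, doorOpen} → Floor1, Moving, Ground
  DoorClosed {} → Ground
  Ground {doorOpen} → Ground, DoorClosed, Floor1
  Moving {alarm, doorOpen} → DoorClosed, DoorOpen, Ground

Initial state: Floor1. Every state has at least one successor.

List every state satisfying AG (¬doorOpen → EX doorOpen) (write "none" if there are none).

States satisfying ¬doorOpen → EX doorOpen: {Floor1, DoorOpen, DoorClosed, Ground, Moving}.
States satisfying AG (¬doorOpen → EX doorOpen): {Floor1, DoorOpen, DoorClosed, Ground, Moving}.

{Floor1, DoorOpen, DoorClosed, Ground, Moving}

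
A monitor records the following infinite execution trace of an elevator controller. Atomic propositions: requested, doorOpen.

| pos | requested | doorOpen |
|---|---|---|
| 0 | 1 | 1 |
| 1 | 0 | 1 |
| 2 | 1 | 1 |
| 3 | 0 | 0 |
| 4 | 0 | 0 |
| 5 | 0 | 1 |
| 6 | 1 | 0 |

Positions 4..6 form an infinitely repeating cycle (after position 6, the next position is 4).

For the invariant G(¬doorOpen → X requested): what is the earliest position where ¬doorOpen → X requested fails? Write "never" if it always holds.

3

Check ¬doorOpen → X requested at each position in order: 0 ✓, 1 ✓, 2 ✓.
At position 3 the labels are {} and the next position 4 has {}, so ¬doorOpen → X requested is false there. This is the first violation.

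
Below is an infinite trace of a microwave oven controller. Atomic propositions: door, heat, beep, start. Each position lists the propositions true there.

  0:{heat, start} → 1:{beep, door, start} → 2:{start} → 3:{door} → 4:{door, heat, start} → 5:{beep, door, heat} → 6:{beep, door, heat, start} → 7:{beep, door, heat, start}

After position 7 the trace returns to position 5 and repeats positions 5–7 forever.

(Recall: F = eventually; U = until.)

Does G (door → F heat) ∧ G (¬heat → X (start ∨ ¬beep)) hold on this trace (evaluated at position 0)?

Holds

door → F heat holds at every position 0..7, and those are all positions ever visited, so G (door → F heat) holds.
Positions where door holds: 1, 3, 4, 5, 6, 7.
Check F heat at each: 1→ok, 3→ok, 4→ok, 5→ok, 6→ok, 7→ok.
¬heat → X (start ∨ ¬beep) holds at every position 0..7, and those are all positions ever visited, so G (¬heat → X (start ∨ ¬beep)) holds.
Positions where ¬heat holds: 1, 2, 3.
Check X (start ∨ ¬beep) at each: 1→ok, 2→ok, 3→ok.
At position 0: G (door → F heat) is true; G (¬heat → X (start ∨ ¬beep)) is true; so G (door → F heat) ∧ G (¬heat → X (start ∨ ¬beep)) is true.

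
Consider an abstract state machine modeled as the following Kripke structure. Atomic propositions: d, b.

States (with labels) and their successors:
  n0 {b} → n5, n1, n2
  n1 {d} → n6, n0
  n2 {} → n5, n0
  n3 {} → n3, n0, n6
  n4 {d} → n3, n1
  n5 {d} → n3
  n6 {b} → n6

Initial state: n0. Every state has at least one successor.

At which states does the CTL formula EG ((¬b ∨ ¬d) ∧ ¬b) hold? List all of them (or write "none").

{n2, n3, n4, n5}

States satisfying (¬b ∨ ¬d) ∧ ¬b: {n1, n2, n3, n4, n5}.
States satisfying EG ((¬b ∨ ¬d) ∧ ¬b): {n2, n3, n4, n5}.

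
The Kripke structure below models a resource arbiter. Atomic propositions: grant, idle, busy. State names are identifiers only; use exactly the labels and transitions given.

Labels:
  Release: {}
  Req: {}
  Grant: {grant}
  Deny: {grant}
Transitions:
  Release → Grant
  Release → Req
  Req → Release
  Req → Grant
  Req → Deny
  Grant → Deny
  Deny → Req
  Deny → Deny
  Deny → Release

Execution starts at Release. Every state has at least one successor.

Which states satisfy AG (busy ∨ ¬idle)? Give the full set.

{Release, Req, Grant, Deny}

States satisfying busy ∨ ¬idle: {Release, Req, Grant, Deny}.
States satisfying AG (busy ∨ ¬idle): {Release, Req, Grant, Deny}.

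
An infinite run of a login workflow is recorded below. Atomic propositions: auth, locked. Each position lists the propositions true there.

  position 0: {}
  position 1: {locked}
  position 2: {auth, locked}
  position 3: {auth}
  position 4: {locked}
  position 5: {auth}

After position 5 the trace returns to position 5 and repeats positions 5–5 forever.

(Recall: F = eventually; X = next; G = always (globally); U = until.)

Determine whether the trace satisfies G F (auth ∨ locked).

F (auth ∨ locked) holds at every position 0..5, and those are all positions ever visited, so G F (auth ∨ locked) holds.

Satisfied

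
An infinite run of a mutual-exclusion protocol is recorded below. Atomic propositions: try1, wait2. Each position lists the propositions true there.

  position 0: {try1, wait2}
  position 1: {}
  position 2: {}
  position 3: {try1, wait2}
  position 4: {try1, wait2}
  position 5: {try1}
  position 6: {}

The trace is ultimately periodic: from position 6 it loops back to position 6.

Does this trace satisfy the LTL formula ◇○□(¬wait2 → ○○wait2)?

Does not hold

○□(¬wait2 → ○○wait2) is false at every position 0..6, so it never becomes true and ◇○□(¬wait2 → ○○wait2) fails.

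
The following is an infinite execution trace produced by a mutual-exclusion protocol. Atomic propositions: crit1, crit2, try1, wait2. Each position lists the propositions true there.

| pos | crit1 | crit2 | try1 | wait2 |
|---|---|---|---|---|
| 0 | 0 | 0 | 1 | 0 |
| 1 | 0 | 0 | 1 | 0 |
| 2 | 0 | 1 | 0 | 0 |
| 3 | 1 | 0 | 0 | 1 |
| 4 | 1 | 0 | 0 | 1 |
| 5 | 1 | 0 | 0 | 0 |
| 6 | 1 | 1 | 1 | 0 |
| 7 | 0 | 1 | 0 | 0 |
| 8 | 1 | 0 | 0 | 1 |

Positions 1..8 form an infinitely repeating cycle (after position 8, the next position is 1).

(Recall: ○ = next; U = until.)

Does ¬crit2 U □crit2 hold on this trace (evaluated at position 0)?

Walking from position 0: at position 2, □crit2 has not yet held and ¬crit2 fails, so ¬crit2 U □crit2 is false.

Violated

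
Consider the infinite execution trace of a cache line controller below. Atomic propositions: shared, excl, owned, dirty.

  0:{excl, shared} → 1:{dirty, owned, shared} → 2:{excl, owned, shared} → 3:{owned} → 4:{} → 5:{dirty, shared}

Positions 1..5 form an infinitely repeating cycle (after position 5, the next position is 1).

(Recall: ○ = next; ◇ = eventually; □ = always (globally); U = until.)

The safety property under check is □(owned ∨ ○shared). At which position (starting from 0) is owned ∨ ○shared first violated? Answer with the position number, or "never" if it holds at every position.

owned ∨ ○shared holds at every position 0..5, and those are all the positions the trace ever visits, so the invariant □(owned ∨ ○shared) is never violated.

never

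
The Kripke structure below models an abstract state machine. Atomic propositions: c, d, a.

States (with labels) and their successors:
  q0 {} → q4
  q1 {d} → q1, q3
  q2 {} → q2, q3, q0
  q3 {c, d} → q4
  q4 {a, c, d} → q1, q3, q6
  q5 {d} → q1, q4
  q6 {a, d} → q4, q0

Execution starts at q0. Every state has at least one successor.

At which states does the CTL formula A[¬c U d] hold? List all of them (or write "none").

States satisfying ¬c: {q0, q1, q2, q5, q6}.
States satisfying d: {q1, q3, q4, q5, q6}.
States satisfying A[¬c U d]: {q0, q1, q3, q4, q5, q6}.

{q0, q1, q3, q4, q5, q6}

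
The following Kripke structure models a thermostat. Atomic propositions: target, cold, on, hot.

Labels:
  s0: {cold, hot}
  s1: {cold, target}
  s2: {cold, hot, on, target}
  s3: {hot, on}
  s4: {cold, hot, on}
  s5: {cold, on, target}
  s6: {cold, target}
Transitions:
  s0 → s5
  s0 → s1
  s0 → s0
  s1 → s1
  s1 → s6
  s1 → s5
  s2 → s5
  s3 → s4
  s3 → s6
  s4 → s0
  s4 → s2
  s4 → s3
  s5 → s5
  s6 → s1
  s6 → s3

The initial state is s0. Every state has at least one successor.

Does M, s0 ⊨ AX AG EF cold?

Satisfied

States satisfying AG EF cold: {s0, s1, s2, s3, s4, s5, s6}.
States satisfying AX AG EF cold: {s0, s1, s2, s3, s4, s5, s6}.
s0 ∈ Sat(AX AG EF cold).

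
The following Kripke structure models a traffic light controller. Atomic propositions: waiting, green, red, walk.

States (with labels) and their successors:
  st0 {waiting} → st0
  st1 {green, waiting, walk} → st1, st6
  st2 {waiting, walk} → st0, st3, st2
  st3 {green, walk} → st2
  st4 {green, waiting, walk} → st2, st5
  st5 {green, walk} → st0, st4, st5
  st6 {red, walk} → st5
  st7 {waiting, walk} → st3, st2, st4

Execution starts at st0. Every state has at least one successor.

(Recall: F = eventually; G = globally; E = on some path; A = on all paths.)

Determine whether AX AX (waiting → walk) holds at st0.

States satisfying AX (waiting → walk): {st1, st3, st4, st6, st7}.
States satisfying AX AX (waiting → walk): {st1}.
st0 ∉ Sat(AX AX (waiting → walk)).

No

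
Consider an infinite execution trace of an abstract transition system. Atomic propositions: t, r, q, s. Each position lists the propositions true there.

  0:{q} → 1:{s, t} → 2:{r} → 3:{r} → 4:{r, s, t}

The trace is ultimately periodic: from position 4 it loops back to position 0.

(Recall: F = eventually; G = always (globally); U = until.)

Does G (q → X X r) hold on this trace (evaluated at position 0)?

Satisfied

q → X X r holds at every position 0..4, and those are all positions ever visited, so G (q → X X r) holds.
Positions where q holds: 0.
Check X X r at each: 0→ok.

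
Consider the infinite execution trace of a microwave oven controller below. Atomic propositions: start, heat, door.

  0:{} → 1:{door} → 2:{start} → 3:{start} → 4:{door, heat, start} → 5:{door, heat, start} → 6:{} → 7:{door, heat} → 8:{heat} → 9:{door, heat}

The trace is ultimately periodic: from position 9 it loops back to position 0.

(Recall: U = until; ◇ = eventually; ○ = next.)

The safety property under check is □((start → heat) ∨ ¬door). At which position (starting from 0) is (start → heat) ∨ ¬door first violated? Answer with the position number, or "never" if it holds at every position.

(start → heat) ∨ ¬door holds at every position 0..9, and those are all the positions the trace ever visits, so the invariant □((start → heat) ∨ ¬door) is never violated.

never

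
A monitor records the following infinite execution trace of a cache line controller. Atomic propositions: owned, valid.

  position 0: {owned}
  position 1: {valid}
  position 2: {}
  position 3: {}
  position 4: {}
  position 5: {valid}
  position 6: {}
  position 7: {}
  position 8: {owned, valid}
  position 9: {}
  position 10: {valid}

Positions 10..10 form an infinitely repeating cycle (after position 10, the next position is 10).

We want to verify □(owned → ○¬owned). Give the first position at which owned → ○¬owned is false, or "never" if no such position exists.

never

owned → ○¬owned holds at every position 0..10, and those are all the positions the trace ever visits, so the invariant □(owned → ○¬owned) is never violated.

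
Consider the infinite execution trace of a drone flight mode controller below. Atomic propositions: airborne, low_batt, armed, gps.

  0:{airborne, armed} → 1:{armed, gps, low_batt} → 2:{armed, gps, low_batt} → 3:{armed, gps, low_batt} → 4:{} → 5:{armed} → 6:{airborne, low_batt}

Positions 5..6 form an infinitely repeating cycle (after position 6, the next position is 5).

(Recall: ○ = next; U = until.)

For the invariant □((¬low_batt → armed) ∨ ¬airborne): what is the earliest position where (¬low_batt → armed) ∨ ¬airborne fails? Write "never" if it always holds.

(¬low_batt → armed) ∨ ¬airborne holds at every position 0..6, and those are all the positions the trace ever visits, so the invariant □((¬low_batt → armed) ∨ ¬airborne) is never violated.

never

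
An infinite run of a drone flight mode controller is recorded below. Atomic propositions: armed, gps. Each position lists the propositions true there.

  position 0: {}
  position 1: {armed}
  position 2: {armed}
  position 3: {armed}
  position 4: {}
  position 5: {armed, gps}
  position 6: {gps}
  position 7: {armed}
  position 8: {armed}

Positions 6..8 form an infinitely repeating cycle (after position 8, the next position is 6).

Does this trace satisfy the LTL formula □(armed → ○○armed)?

Violated

armed → ○○armed must hold at every position from 0 onward. It fails at position 2, so □(armed → ○○armed) is false.
Positions where armed holds: 1, 2, 3, 5, 7, 8.
Check ○○armed at each: 1→ok, 2→fails, 3→ok, 5→ok, 7→fails, 8→ok.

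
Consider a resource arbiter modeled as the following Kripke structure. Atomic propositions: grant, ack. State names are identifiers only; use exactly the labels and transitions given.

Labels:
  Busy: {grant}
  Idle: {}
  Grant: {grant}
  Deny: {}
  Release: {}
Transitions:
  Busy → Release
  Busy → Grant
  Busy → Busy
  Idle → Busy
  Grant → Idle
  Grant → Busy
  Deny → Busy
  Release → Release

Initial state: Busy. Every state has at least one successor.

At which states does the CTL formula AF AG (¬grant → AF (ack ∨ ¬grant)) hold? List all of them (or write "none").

{Busy, Idle, Grant, Deny, Release}

States satisfying AG (¬grant → AF (ack ∨ ¬grant)): {Busy, Idle, Grant, Deny, Release}.
States satisfying AF AG (¬grant → AF (ack ∨ ¬grant)): {Busy, Idle, Grant, Deny, Release}.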